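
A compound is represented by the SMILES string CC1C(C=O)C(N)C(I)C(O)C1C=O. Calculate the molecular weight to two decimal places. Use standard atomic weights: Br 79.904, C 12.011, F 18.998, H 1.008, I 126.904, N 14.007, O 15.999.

First, the molecular formula is C9H14INO3 (counting implicit H from valence).
  C: 9 × 12.011 = 108.099
  H: 14 × 1.008 = 14.112
  I: 1 × 126.904 = 126.904
  N: 1 × 14.007 = 14.007
  O: 3 × 15.999 = 47.997
Sum: 9×12.011 + 14×1.008 + 1×126.904 + 1×14.007 + 3×15.999 = 311.119 → 311.12 g/mol.

311.12 g/mol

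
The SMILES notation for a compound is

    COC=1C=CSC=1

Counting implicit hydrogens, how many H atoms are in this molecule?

6

Walk through each heavy atom and fill implicit hydrogens from standard valence (C 4, N 3, O 2, S 2, halogen 1):
  atom 1: C, bond orders sum to 1 (valence 4) → 3 H
  atom 2: O, bond orders sum to 2 (valence 2) → 0 H
  atom 3: C, bond orders sum to 4 (valence 4) → 0 H
  atom 4: C, bond orders sum to 3 (valence 4) → 1 H
  atom 5: C, bond orders sum to 3 (valence 4) → 1 H
  atom 6: S, bond orders sum to 2 (valence 2) → 0 H
  atom 7: C, bond orders sum to 3 (valence 4) → 1 H
Total hydrogens: 6.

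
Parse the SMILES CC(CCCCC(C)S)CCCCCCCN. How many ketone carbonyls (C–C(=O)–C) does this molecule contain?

0

Scan the SMILES for the ketone motif — none present.
Groups that are present: 1 primary amine, 1 thiol.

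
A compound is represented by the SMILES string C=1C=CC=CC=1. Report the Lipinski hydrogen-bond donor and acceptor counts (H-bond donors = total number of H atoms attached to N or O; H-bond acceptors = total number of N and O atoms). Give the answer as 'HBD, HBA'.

0, 0

Donors: find every N or O and count the H atoms it carries.
  (no N or O atoms present)
Lipinski HBD = 0.
Acceptors: N atoms = 0, O atoms = 0 → HBA = 0.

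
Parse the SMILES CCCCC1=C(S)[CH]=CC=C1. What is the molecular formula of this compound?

Walk through each heavy atom and fill implicit hydrogens from standard valence (C 4, N 3, O 2, S 2, halogen 1):
  atom 1: C, bond orders sum to 1 (valence 4) → 3 H
  atom 2: C, bond orders sum to 2 (valence 4) → 2 H
  atom 3: C, bond orders sum to 2 (valence 4) → 2 H
  atom 4: C, bond orders sum to 2 (valence 4) → 2 H
  atom 5: C, bond orders sum to 4 (valence 4) → 0 H
  atom 6: C, bond orders sum to 4 (valence 4) → 0 H
  atom 7: S, bond orders sum to 1 (valence 2) → 1 H
  atom 8: C with explicit H count 1
  atom 9: C, bond orders sum to 3 (valence 4) → 1 H
  atom 10: C, bond orders sum to 3 (valence 4) → 1 H
  atom 11: C, bond orders sum to 3 (valence 4) → 1 H
Totals → C:10, H:14, S:1.

C10H14S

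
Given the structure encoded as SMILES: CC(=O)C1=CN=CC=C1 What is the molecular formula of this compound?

Walk through each heavy atom and fill implicit hydrogens from standard valence (C 4, N 3, O 2, S 2, halogen 1):
  atom 1: C, bond orders sum to 1 (valence 4) → 3 H
  atom 2: C, bond orders sum to 4 (valence 4) → 0 H
  atom 3: O, bond orders sum to 2 (valence 2) → 0 H
  atom 4: C, bond orders sum to 4 (valence 4) → 0 H
  atom 5: C, bond orders sum to 3 (valence 4) → 1 H
  atom 6: N, bond orders sum to 3 (valence 3) → 0 H
  atom 7: C, bond orders sum to 3 (valence 4) → 1 H
  atom 8: C, bond orders sum to 3 (valence 4) → 1 H
  atom 9: C, bond orders sum to 3 (valence 4) → 1 H
Totals → C:7, H:7, N:1, O:1.

C7H7NO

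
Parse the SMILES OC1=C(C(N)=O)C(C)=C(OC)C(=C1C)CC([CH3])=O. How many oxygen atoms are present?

Scan the SMILES for O atoms (remember two-letter symbols like Cl and Br are single atoms).
Oxygen count: 4.

4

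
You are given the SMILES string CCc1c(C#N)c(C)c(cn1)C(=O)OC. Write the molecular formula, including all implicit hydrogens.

Walk through each heavy atom and fill implicit hydrogens from standard valence (C 4, N 3, O 2, S 2, halogen 1); for lowercase aromatic atoms, an aromatic c carries 1 H when it has two neighbours and 0 H with three, and aromatic n carries 0 H:
  atom 1: C, bond orders sum to 1 (valence 4) → 3 H
  atom 2: C, bond orders sum to 2 (valence 4) → 2 H
  atom 3: aromatic c, 3 neighbours → 0 H
  atom 4: aromatic c, 3 neighbours → 0 H
  atom 5: C, bond orders sum to 4 (valence 4) → 0 H
  atom 6: N, bond orders sum to 3 (valence 3) → 0 H
  atom 7: aromatic c, 3 neighbours → 0 H
  atom 8: C, bond orders sum to 1 (valence 4) → 3 H
  atom 9: aromatic c, 3 neighbours → 0 H
  atom 10: aromatic c, 2 neighbours → 1 H
  atom 11: aromatic n, 2 neighbours → 0 H
  atom 12: C, bond orders sum to 4 (valence 4) → 0 H
  atom 13: O, bond orders sum to 2 (valence 2) → 0 H
  atom 14: O, bond orders sum to 2 (valence 2) → 0 H
  atom 15: C, bond orders sum to 1 (valence 4) → 3 H
Totals → C:11, H:12, N:2, O:2.

C11H12N2O2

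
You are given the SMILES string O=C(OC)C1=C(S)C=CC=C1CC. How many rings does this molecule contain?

In SMILES, each pair of matching ring-closure digits denotes one ring-closing bond; the number of such bonds equals the number of independent rings.
Ring-closure bonds here: 1.

1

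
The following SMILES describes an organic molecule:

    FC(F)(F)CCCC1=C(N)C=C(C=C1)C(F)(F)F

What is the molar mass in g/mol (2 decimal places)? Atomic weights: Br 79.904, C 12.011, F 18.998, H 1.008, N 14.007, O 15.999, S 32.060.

First, the molecular formula is C11H11F6N (counting implicit H from valence).
  C: 11 × 12.011 = 132.121
  F: 6 × 18.998 = 113.988
  H: 11 × 1.008 = 11.088
  N: 1 × 14.007 = 14.007
Sum: 11×12.011 + 6×18.998 + 11×1.008 + 1×14.007 = 271.204 → 271.20 g/mol.

271.20 g/mol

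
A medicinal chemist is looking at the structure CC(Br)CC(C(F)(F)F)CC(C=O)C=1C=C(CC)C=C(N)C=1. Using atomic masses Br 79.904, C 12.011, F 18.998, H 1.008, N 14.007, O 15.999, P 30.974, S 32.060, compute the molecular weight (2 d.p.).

First, the molecular formula is C16H21BrF3NO (counting implicit H from valence).
  Br: 1 × 79.904 = 79.904
  C: 16 × 12.011 = 192.176
  F: 3 × 18.998 = 56.994
  H: 21 × 1.008 = 21.168
  N: 1 × 14.007 = 14.007
  O: 1 × 15.999 = 15.999
Sum: 1×79.904 + 16×12.011 + 3×18.998 + 21×1.008 + 1×14.007 + 1×15.999 = 380.248 → 380.25 g/mol.

380.25 g/mol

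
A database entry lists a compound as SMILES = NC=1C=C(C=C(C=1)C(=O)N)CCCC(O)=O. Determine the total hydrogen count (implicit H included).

14

Walk through each heavy atom and fill implicit hydrogens from standard valence (C 4, N 3, O 2, S 2, halogen 1):
  atom 1: N, bond orders sum to 1 (valence 3) → 2 H
  atom 2: C, bond orders sum to 4 (valence 4) → 0 H
  atom 3: C, bond orders sum to 3 (valence 4) → 1 H
  atom 4: C, bond orders sum to 4 (valence 4) → 0 H
  atom 5: C, bond orders sum to 3 (valence 4) → 1 H
  atom 6: C, bond orders sum to 4 (valence 4) → 0 H
  atom 7: C, bond orders sum to 3 (valence 4) → 1 H
  atom 8: C, bond orders sum to 4 (valence 4) → 0 H
  atom 9: O, bond orders sum to 2 (valence 2) → 0 H
  atom 10: N, bond orders sum to 1 (valence 3) → 2 H
  atom 11: C, bond orders sum to 2 (valence 4) → 2 H
  atom 12: C, bond orders sum to 2 (valence 4) → 2 H
  atom 13: C, bond orders sum to 2 (valence 4) → 2 H
  atom 14: C, bond orders sum to 4 (valence 4) → 0 H
  atom 15: O, bond orders sum to 1 (valence 2) → 1 H
  atom 16: O, bond orders sum to 2 (valence 2) → 0 H
Total hydrogens: 14.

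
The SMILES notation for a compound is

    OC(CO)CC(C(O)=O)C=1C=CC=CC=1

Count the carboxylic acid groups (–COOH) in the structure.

1

The carboxylic acid motif appears at heavy-atom position 7 in the SMILES.
Other groups present: 2 hydroxyl.
Carboxylic acid count: 1.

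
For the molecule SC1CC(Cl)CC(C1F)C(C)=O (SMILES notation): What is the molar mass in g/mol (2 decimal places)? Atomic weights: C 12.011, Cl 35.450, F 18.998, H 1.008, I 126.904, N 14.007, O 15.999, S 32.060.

210.69 g/mol

First, the molecular formula is C8H12ClFOS (counting implicit H from valence).
  C: 8 × 12.011 = 96.088
  Cl: 1 × 35.450 = 35.450
  F: 1 × 18.998 = 18.998
  H: 12 × 1.008 = 12.096
  O: 1 × 15.999 = 15.999
  S: 1 × 32.060 = 32.060
Sum: 8×12.011 + 1×35.450 + 1×18.998 + 12×1.008 + 1×15.999 + 1×32.060 = 210.691 → 210.69 g/mol.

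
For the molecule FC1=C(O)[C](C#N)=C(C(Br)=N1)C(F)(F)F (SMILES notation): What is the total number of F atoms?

4

Scan the SMILES for F atoms (remember two-letter symbols like Cl and Br are single atoms).
Fluorine count: 4.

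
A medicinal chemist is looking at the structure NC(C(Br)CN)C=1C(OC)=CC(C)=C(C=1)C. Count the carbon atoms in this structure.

12

Count every carbon token in the SMILES (each C, including those in ring-closure positions and inside branches).
Carbon count: 12.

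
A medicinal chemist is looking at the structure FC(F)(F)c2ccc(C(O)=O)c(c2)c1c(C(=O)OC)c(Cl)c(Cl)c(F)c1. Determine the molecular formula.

Walk through each heavy atom and fill implicit hydrogens from standard valence (C 4, N 3, O 2, S 2, halogen 1); for lowercase aromatic atoms, an aromatic c carries 1 H when it has two neighbours and 0 H with three, and aromatic n carries 0 H:
  atom 1: F (halogen, monovalent) → 0 H
  atom 2: C, bond orders sum to 4 (valence 4) → 0 H
  atom 3: F (halogen, monovalent) → 0 H
  atom 4: F (halogen, monovalent) → 0 H
  atom 5: aromatic c, 3 neighbours → 0 H
  atom 6: aromatic c, 2 neighbours → 1 H
  atom 7: aromatic c, 2 neighbours → 1 H
  atom 8: aromatic c, 3 neighbours → 0 H
  atom 9: C, bond orders sum to 4 (valence 4) → 0 H
  atom 10: O, bond orders sum to 1 (valence 2) → 1 H
  atom 11: O, bond orders sum to 2 (valence 2) → 0 H
  atom 12: aromatic c, 3 neighbours → 0 H
  atom 13: aromatic c, 2 neighbours → 1 H
  atom 14: aromatic c, 3 neighbours → 0 H
  atom 15: aromatic c, 3 neighbours → 0 H
  atom 16: C, bond orders sum to 4 (valence 4) → 0 H
  atom 17: O, bond orders sum to 2 (valence 2) → 0 H
  atom 18: O, bond orders sum to 2 (valence 2) → 0 H
  atom 19: C, bond orders sum to 1 (valence 4) → 3 H
  atom 20: aromatic c, 3 neighbours → 0 H
  atom 21: Cl (halogen, monovalent) → 0 H
  atom 22: aromatic c, 3 neighbours → 0 H
  atom 23: Cl (halogen, monovalent) → 0 H
  atom 24: aromatic c, 3 neighbours → 0 H
  atom 25: F (halogen, monovalent) → 0 H
  atom 26: aromatic c, 2 neighbours → 1 H
Totals → C:16, H:8, Cl:2, F:4, O:4.

C16H8Cl2F4O4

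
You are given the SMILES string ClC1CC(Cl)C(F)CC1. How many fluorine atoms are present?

Scan the SMILES for F atoms (remember two-letter symbols like Cl and Br are single atoms).
Fluorine count: 1.

1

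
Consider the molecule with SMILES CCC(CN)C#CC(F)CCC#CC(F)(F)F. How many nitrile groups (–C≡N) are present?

Scan the SMILES for the nitrile motif — none present.
Groups that are present: 2 alkyne, 1 primary amine.

0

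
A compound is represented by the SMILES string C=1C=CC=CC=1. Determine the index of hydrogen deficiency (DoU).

4

Molecular formula: C6H6.
DoU = (2C + 2 + N − H − X) / 2, where X is the halogen count and O/S are ignored.
    = (2·6 + 2 + 0 − 6 − 0) / 2 = 8 / 2 = 4.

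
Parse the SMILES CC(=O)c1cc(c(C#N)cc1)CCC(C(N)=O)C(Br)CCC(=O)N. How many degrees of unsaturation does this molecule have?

Molecular formula: C17H20BrN3O3.
DoU = (2C + 2 + N − H − X) / 2, where X is the halogen count and O/S are ignored.
    = (2·17 + 2 + 3 − 20 − 1) / 2 = 18 / 2 = 9.

9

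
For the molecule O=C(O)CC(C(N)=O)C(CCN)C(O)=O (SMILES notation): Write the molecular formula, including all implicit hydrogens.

C8H14N2O5

Walk through each heavy atom and fill implicit hydrogens from standard valence (C 4, N 3, O 2, S 2, halogen 1):
  atom 1: O, bond orders sum to 2 (valence 2) → 0 H
  atom 2: C, bond orders sum to 4 (valence 4) → 0 H
  atom 3: O, bond orders sum to 1 (valence 2) → 1 H
  atom 4: C, bond orders sum to 2 (valence 4) → 2 H
  atom 5: C, bond orders sum to 3 (valence 4) → 1 H
  atom 6: C, bond orders sum to 4 (valence 4) → 0 H
  atom 7: N, bond orders sum to 1 (valence 3) → 2 H
  atom 8: O, bond orders sum to 2 (valence 2) → 0 H
  atom 9: C, bond orders sum to 3 (valence 4) → 1 H
  atom 10: C, bond orders sum to 2 (valence 4) → 2 H
  atom 11: C, bond orders sum to 2 (valence 4) → 2 H
  atom 12: N, bond orders sum to 1 (valence 3) → 2 H
  atom 13: C, bond orders sum to 4 (valence 4) → 0 H
  atom 14: O, bond orders sum to 1 (valence 2) → 1 H
  atom 15: O, bond orders sum to 2 (valence 2) → 0 H
Totals → C:8, H:14, N:2, O:5.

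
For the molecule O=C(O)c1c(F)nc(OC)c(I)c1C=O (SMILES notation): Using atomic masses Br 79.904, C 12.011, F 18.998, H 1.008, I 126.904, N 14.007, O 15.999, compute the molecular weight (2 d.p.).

First, the molecular formula is C8H5FINO4 (counting implicit H from valence).
  C: 8 × 12.011 = 96.088
  F: 1 × 18.998 = 18.998
  H: 5 × 1.008 = 5.040
  I: 1 × 126.904 = 126.904
  N: 1 × 14.007 = 14.007
  O: 4 × 15.999 = 63.996
Sum: 8×12.011 + 1×18.998 + 5×1.008 + 1×126.904 + 1×14.007 + 4×15.999 = 325.033 → 325.03 g/mol.

325.03 g/mol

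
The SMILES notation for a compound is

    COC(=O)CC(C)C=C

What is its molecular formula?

Walk through each heavy atom and fill implicit hydrogens from standard valence (C 4, N 3, O 2, S 2, halogen 1):
  atom 1: C, bond orders sum to 1 (valence 4) → 3 H
  atom 2: O, bond orders sum to 2 (valence 2) → 0 H
  atom 3: C, bond orders sum to 4 (valence 4) → 0 H
  atom 4: O, bond orders sum to 2 (valence 2) → 0 H
  atom 5: C, bond orders sum to 2 (valence 4) → 2 H
  atom 6: C, bond orders sum to 3 (valence 4) → 1 H
  atom 7: C, bond orders sum to 1 (valence 4) → 3 H
  atom 8: C, bond orders sum to 3 (valence 4) → 1 H
  atom 9: C, bond orders sum to 2 (valence 4) → 2 H
Totals → C:7, H:12, O:2.
In Hill order: C7H12O2.

C7H12O2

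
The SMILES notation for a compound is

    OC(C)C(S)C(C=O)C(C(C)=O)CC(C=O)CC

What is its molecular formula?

Walk through each heavy atom and fill implicit hydrogens from standard valence (C 4, N 3, O 2, S 2, halogen 1):
  atom 1: O, bond orders sum to 1 (valence 2) → 1 H
  atom 2: C, bond orders sum to 3 (valence 4) → 1 H
  atom 3: C, bond orders sum to 1 (valence 4) → 3 H
  atom 4: C, bond orders sum to 3 (valence 4) → 1 H
  atom 5: S, bond orders sum to 1 (valence 2) → 1 H
  atom 6: C, bond orders sum to 3 (valence 4) → 1 H
  atom 7: C, bond orders sum to 3 (valence 4) → 1 H
  atom 8: O, bond orders sum to 2 (valence 2) → 0 H
  atom 9: C, bond orders sum to 3 (valence 4) → 1 H
  atom 10: C, bond orders sum to 4 (valence 4) → 0 H
  atom 11: C, bond orders sum to 1 (valence 4) → 3 H
  atom 12: O, bond orders sum to 2 (valence 2) → 0 H
  atom 13: C, bond orders sum to 2 (valence 4) → 2 H
  atom 14: C, bond orders sum to 3 (valence 4) → 1 H
  atom 15: C, bond orders sum to 3 (valence 4) → 1 H
  atom 16: O, bond orders sum to 2 (valence 2) → 0 H
  atom 17: C, bond orders sum to 2 (valence 4) → 2 H
  atom 18: C, bond orders sum to 1 (valence 4) → 3 H
Totals → C:13, H:22, O:4, S:1.

C13H22O4S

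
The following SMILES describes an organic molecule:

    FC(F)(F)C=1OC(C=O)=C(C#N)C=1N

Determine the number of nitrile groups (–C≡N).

The nitrile motif appears at heavy-atom position 11 in the SMILES.
Other groups present: 1 aldehyde, 1 primary amine.
Nitrile count: 1.

1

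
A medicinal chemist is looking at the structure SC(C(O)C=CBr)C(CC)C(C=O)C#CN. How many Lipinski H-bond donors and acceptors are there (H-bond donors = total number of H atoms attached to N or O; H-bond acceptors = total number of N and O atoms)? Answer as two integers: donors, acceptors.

3, 3

Donors: find every N or O and count the H atoms it carries.
  atom 4 (O): bond orders sum to 1 → 1 H
  atom 13 (O): bond orders sum to 2 → 0 H
  atom 16 (N): bond orders sum to 1 → 2 H
Lipinski HBD = 3.
Acceptors: N atoms = 1, O atoms = 2 → HBA = 3.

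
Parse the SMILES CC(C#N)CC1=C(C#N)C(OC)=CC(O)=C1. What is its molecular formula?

C12H12N2O2

Walk through each heavy atom and fill implicit hydrogens from standard valence (C 4, N 3, O 2, S 2, halogen 1):
  atom 1: C, bond orders sum to 1 (valence 4) → 3 H
  atom 2: C, bond orders sum to 3 (valence 4) → 1 H
  atom 3: C, bond orders sum to 4 (valence 4) → 0 H
  atom 4: N, bond orders sum to 3 (valence 3) → 0 H
  atom 5: C, bond orders sum to 2 (valence 4) → 2 H
  atom 6: C, bond orders sum to 4 (valence 4) → 0 H
  atom 7: C, bond orders sum to 4 (valence 4) → 0 H
  atom 8: C, bond orders sum to 4 (valence 4) → 0 H
  atom 9: N, bond orders sum to 3 (valence 3) → 0 H
  atom 10: C, bond orders sum to 4 (valence 4) → 0 H
  atom 11: O, bond orders sum to 2 (valence 2) → 0 H
  atom 12: C, bond orders sum to 1 (valence 4) → 3 H
  atom 13: C, bond orders sum to 3 (valence 4) → 1 H
  atom 14: C, bond orders sum to 4 (valence 4) → 0 H
  atom 15: O, bond orders sum to 1 (valence 2) → 1 H
  atom 16: C, bond orders sum to 3 (valence 4) → 1 H
Totals → C:12, H:12, N:2, O:2.
In Hill order: C12H12N2O2.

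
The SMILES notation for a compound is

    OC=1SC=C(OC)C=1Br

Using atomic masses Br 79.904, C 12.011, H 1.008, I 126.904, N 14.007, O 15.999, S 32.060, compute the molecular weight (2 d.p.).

209.06 g/mol

First, the molecular formula is C5H5BrO2S (counting implicit H from valence).
  Br: 1 × 79.904 = 79.904
  C: 5 × 12.011 = 60.055
  H: 5 × 1.008 = 5.040
  O: 2 × 15.999 = 31.998
  S: 1 × 32.060 = 32.060
Sum: 1×79.904 + 5×12.011 + 5×1.008 + 2×15.999 + 1×32.060 = 209.057 → 209.06 g/mol.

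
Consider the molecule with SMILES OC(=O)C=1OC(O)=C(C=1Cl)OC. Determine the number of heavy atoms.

Every atom symbol written in the SMILES (organic subset) is one heavy atom; implicit H are not written.
Heavy atoms by element → C:6, Cl:1, O:5.
Total: 12.

12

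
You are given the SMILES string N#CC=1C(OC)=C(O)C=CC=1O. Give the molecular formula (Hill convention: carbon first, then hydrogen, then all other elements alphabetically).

Walk through each heavy atom and fill implicit hydrogens from standard valence (C 4, N 3, O 2, S 2, halogen 1):
  atom 1: N, bond orders sum to 3 (valence 3) → 0 H
  atom 2: C, bond orders sum to 4 (valence 4) → 0 H
  atom 3: C, bond orders sum to 4 (valence 4) → 0 H
  atom 4: C, bond orders sum to 4 (valence 4) → 0 H
  atom 5: O, bond orders sum to 2 (valence 2) → 0 H
  atom 6: C, bond orders sum to 1 (valence 4) → 3 H
  atom 7: C, bond orders sum to 4 (valence 4) → 0 H
  atom 8: O, bond orders sum to 1 (valence 2) → 1 H
  atom 9: C, bond orders sum to 3 (valence 4) → 1 H
  atom 10: C, bond orders sum to 3 (valence 4) → 1 H
  atom 11: C, bond orders sum to 4 (valence 4) → 0 H
  atom 12: O, bond orders sum to 1 (valence 2) → 1 H
Totals → C:8, H:7, N:1, O:3.

C8H7NO3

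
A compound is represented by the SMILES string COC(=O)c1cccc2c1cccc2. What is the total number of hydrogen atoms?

Walk through each heavy atom and fill implicit hydrogens from standard valence (C 4, N 3, O 2, S 2, halogen 1); for lowercase aromatic atoms, an aromatic c carries 1 H when it has two neighbours and 0 H with three, and aromatic n carries 0 H:
  atom 1: C, bond orders sum to 1 (valence 4) → 3 H
  atom 2: O, bond orders sum to 2 (valence 2) → 0 H
  atom 3: C, bond orders sum to 4 (valence 4) → 0 H
  atom 4: O, bond orders sum to 2 (valence 2) → 0 H
  atom 5: aromatic c, 3 neighbours → 0 H
  atom 6: aromatic c, 2 neighbours → 1 H
  atom 7: aromatic c, 2 neighbours → 1 H
  atom 8: aromatic c, 2 neighbours → 1 H
  atom 9: aromatic c, 3 neighbours → 0 H
  atom 10: aromatic c, 3 neighbours → 0 H
  atom 11: aromatic c, 2 neighbours → 1 H
  atom 12: aromatic c, 2 neighbours → 1 H
  atom 13: aromatic c, 2 neighbours → 1 H
  atom 14: aromatic c, 2 neighbours → 1 H
Total hydrogens: 10.

10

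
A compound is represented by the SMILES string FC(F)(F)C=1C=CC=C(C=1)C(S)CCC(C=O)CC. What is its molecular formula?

Walk through each heavy atom and fill implicit hydrogens from standard valence (C 4, N 3, O 2, S 2, halogen 1):
  atom 1: F (halogen, monovalent) → 0 H
  atom 2: C, bond orders sum to 4 (valence 4) → 0 H
  atom 3: F (halogen, monovalent) → 0 H
  atom 4: F (halogen, monovalent) → 0 H
  atom 5: C, bond orders sum to 4 (valence 4) → 0 H
  atom 6: C, bond orders sum to 3 (valence 4) → 1 H
  atom 7: C, bond orders sum to 3 (valence 4) → 1 H
  atom 8: C, bond orders sum to 3 (valence 4) → 1 H
  atom 9: C, bond orders sum to 4 (valence 4) → 0 H
  atom 10: C, bond orders sum to 3 (valence 4) → 1 H
  atom 11: C, bond orders sum to 3 (valence 4) → 1 H
  atom 12: S, bond orders sum to 1 (valence 2) → 1 H
  atom 13: C, bond orders sum to 2 (valence 4) → 2 H
  atom 14: C, bond orders sum to 2 (valence 4) → 2 H
  atom 15: C, bond orders sum to 3 (valence 4) → 1 H
  atom 16: C, bond orders sum to 3 (valence 4) → 1 H
  atom 17: O, bond orders sum to 2 (valence 2) → 0 H
  atom 18: C, bond orders sum to 2 (valence 4) → 2 H
  atom 19: C, bond orders sum to 1 (valence 4) → 3 H
Totals → C:14, H:17, F:3, O:1, S:1.
In Hill order: C14H17F3OS.

C14H17F3OS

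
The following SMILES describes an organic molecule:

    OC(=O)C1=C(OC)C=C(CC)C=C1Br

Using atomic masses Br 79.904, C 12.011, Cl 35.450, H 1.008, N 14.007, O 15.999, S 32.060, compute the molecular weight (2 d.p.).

259.10 g/mol

First, the molecular formula is C10H11BrO3 (counting implicit H from valence).
  Br: 1 × 79.904 = 79.904
  C: 10 × 12.011 = 120.110
  H: 11 × 1.008 = 11.088
  O: 3 × 15.999 = 47.997
Sum: 1×79.904 + 10×12.011 + 11×1.008 + 3×15.999 = 259.099 → 259.10 g/mol.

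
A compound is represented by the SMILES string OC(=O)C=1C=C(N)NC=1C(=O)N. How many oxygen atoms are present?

Scan the SMILES for O atoms (remember two-letter symbols like Cl and Br are single atoms).
Oxygen count: 3.

3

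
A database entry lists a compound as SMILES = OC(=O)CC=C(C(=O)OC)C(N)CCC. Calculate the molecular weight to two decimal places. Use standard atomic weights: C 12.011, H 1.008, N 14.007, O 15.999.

First, the molecular formula is C10H17NO4 (counting implicit H from valence).
  C: 10 × 12.011 = 120.110
  H: 17 × 1.008 = 17.136
  N: 1 × 14.007 = 14.007
  O: 4 × 15.999 = 63.996
Sum: 10×12.011 + 17×1.008 + 1×14.007 + 4×15.999 = 215.249 → 215.25 g/mol.

215.25 g/mol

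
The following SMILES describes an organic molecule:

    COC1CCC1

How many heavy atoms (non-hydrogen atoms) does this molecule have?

6

Every atom symbol written in the SMILES (organic subset) is one heavy atom; implicit H are not written.
Heavy atoms by element → C:5, O:1.
Total: 6.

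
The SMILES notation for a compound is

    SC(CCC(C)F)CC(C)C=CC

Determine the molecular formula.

Walk through each heavy atom and fill implicit hydrogens from standard valence (C 4, N 3, O 2, S 2, halogen 1):
  atom 1: S, bond orders sum to 1 (valence 2) → 1 H
  atom 2: C, bond orders sum to 3 (valence 4) → 1 H
  atom 3: C, bond orders sum to 2 (valence 4) → 2 H
  atom 4: C, bond orders sum to 2 (valence 4) → 2 H
  atom 5: C, bond orders sum to 3 (valence 4) → 1 H
  atom 6: C, bond orders sum to 1 (valence 4) → 3 H
  atom 7: F (halogen, monovalent) → 0 H
  atom 8: C, bond orders sum to 2 (valence 4) → 2 H
  atom 9: C, bond orders sum to 3 (valence 4) → 1 H
  atom 10: C, bond orders sum to 1 (valence 4) → 3 H
  atom 11: C, bond orders sum to 3 (valence 4) → 1 H
  atom 12: C, bond orders sum to 3 (valence 4) → 1 H
  atom 13: C, bond orders sum to 1 (valence 4) → 3 H
Totals → C:11, H:21, F:1, S:1.
In Hill order: C11H21FS.

C11H21FS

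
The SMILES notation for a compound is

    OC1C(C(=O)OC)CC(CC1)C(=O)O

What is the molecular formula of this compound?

Walk through each heavy atom and fill implicit hydrogens from standard valence (C 4, N 3, O 2, S 2, halogen 1):
  atom 1: O, bond orders sum to 1 (valence 2) → 1 H
  atom 2: C, bond orders sum to 3 (valence 4) → 1 H
  atom 3: C, bond orders sum to 3 (valence 4) → 1 H
  atom 4: C, bond orders sum to 4 (valence 4) → 0 H
  atom 5: O, bond orders sum to 2 (valence 2) → 0 H
  atom 6: O, bond orders sum to 2 (valence 2) → 0 H
  atom 7: C, bond orders sum to 1 (valence 4) → 3 H
  atom 8: C, bond orders sum to 2 (valence 4) → 2 H
  atom 9: C, bond orders sum to 3 (valence 4) → 1 H
  atom 10: C, bond orders sum to 2 (valence 4) → 2 H
  atom 11: C, bond orders sum to 2 (valence 4) → 2 H
  atom 12: C, bond orders sum to 4 (valence 4) → 0 H
  atom 13: O, bond orders sum to 2 (valence 2) → 0 H
  atom 14: O, bond orders sum to 1 (valence 2) → 1 H
Totals → C:9, H:14, O:5.
In Hill order: C9H14O5.

C9H14O5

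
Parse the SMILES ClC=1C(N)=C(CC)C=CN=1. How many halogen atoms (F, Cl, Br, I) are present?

1

Halogen atoms appear at heavy-atom position 1 (1×Cl).
Other groups present: 1 primary amine.
Halogen count: 1.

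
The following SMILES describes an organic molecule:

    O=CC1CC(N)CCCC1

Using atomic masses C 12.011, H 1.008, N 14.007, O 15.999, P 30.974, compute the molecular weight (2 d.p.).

First, the molecular formula is C8H15NO (counting implicit H from valence).
  C: 8 × 12.011 = 96.088
  H: 15 × 1.008 = 15.120
  N: 1 × 14.007 = 14.007
  O: 1 × 15.999 = 15.999
Sum: 8×12.011 + 15×1.008 + 1×14.007 + 1×15.999 = 141.214 → 141.21 g/mol.

141.21 g/mol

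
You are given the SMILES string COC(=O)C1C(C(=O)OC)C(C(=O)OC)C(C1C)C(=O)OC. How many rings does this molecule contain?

In SMILES, each pair of matching ring-closure digits denotes one ring-closing bond; the number of such bonds equals the number of independent rings.
Ring-closure bonds here: 1.

1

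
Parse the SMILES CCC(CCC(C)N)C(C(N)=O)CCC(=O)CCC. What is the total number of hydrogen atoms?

Walk through each heavy atom and fill implicit hydrogens from standard valence (C 4, N 3, O 2, S 2, halogen 1):
  atom 1: C, bond orders sum to 1 (valence 4) → 3 H
  atom 2: C, bond orders sum to 2 (valence 4) → 2 H
  atom 3: C, bond orders sum to 3 (valence 4) → 1 H
  atom 4: C, bond orders sum to 2 (valence 4) → 2 H
  atom 5: C, bond orders sum to 2 (valence 4) → 2 H
  atom 6: C, bond orders sum to 3 (valence 4) → 1 H
  atom 7: C, bond orders sum to 1 (valence 4) → 3 H
  atom 8: N, bond orders sum to 1 (valence 3) → 2 H
  atom 9: C, bond orders sum to 3 (valence 4) → 1 H
  atom 10: C, bond orders sum to 4 (valence 4) → 0 H
  atom 11: N, bond orders sum to 1 (valence 3) → 2 H
  atom 12: O, bond orders sum to 2 (valence 2) → 0 H
  atom 13: C, bond orders sum to 2 (valence 4) → 2 H
  atom 14: C, bond orders sum to 2 (valence 4) → 2 H
  atom 15: C, bond orders sum to 4 (valence 4) → 0 H
  atom 16: O, bond orders sum to 2 (valence 2) → 0 H
  atom 17: C, bond orders sum to 2 (valence 4) → 2 H
  atom 18: C, bond orders sum to 2 (valence 4) → 2 H
  atom 19: C, bond orders sum to 1 (valence 4) → 3 H
Total hydrogens: 30.

30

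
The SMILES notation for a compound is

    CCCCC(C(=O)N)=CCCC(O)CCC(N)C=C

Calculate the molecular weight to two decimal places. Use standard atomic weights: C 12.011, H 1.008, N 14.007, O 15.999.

268.40 g/mol

First, the molecular formula is C15H28N2O2 (counting implicit H from valence).
  C: 15 × 12.011 = 180.165
  H: 28 × 1.008 = 28.224
  N: 2 × 14.007 = 28.014
  O: 2 × 15.999 = 31.998
Sum: 15×12.011 + 28×1.008 + 2×14.007 + 2×15.999 = 268.401 → 268.40 g/mol.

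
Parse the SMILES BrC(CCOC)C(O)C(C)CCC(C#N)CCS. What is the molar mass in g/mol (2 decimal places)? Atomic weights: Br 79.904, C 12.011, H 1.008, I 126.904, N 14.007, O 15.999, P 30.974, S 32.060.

338.30 g/mol

First, the molecular formula is C13H24BrNO2S (counting implicit H from valence).
  Br: 1 × 79.904 = 79.904
  C: 13 × 12.011 = 156.143
  H: 24 × 1.008 = 24.192
  N: 1 × 14.007 = 14.007
  O: 2 × 15.999 = 31.998
  S: 1 × 32.060 = 32.060
Sum: 1×79.904 + 13×12.011 + 24×1.008 + 1×14.007 + 2×15.999 + 1×32.060 = 338.304 → 338.30 g/mol.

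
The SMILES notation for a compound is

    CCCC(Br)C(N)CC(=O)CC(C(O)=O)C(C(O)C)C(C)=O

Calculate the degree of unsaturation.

Molecular formula: C15H26BrNO5.
DoU = (2C + 2 + N − H − X) / 2, where X is the halogen count and O/S are ignored.
    = (2·15 + 2 + 1 − 26 − 1) / 2 = 6 / 2 = 3.

3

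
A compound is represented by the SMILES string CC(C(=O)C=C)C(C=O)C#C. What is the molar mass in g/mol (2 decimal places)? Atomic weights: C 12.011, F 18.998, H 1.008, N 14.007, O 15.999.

150.18 g/mol

First, the molecular formula is C9H10O2 (counting implicit H from valence).
  C: 9 × 12.011 = 108.099
  H: 10 × 1.008 = 10.080
  O: 2 × 15.999 = 31.998
Sum: 9×12.011 + 10×1.008 + 2×15.999 = 150.177 → 150.18 g/mol.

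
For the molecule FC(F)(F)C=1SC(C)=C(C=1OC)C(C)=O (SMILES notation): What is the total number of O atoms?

Scan the SMILES for O atoms (remember two-letter symbols like Cl and Br are single atoms).
Oxygen count: 2.

2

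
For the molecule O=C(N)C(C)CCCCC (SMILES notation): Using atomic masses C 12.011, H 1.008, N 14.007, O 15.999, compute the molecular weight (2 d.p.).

143.23 g/mol

First, the molecular formula is C8H17NO (counting implicit H from valence).
  C: 8 × 12.011 = 96.088
  H: 17 × 1.008 = 17.136
  N: 1 × 14.007 = 14.007
  O: 1 × 15.999 = 15.999
Sum: 8×12.011 + 17×1.008 + 1×14.007 + 1×15.999 = 143.230 → 143.23 g/mol.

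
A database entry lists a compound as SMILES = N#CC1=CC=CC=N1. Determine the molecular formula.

C6H4N2

Walk through each heavy atom and fill implicit hydrogens from standard valence (C 4, N 3, O 2, S 2, halogen 1):
  atom 1: N, bond orders sum to 3 (valence 3) → 0 H
  atom 2: C, bond orders sum to 4 (valence 4) → 0 H
  atom 3: C, bond orders sum to 4 (valence 4) → 0 H
  atom 4: C, bond orders sum to 3 (valence 4) → 1 H
  atom 5: C, bond orders sum to 3 (valence 4) → 1 H
  atom 6: C, bond orders sum to 3 (valence 4) → 1 H
  atom 7: C, bond orders sum to 3 (valence 4) → 1 H
  atom 8: N, bond orders sum to 3 (valence 3) → 0 H
Totals → C:6, H:4, N:2.
In Hill order: C6H4N2.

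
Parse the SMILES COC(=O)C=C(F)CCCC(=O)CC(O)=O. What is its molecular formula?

Walk through each heavy atom and fill implicit hydrogens from standard valence (C 4, N 3, O 2, S 2, halogen 1):
  atom 1: C, bond orders sum to 1 (valence 4) → 3 H
  atom 2: O, bond orders sum to 2 (valence 2) → 0 H
  atom 3: C, bond orders sum to 4 (valence 4) → 0 H
  atom 4: O, bond orders sum to 2 (valence 2) → 0 H
  atom 5: C, bond orders sum to 3 (valence 4) → 1 H
  atom 6: C, bond orders sum to 4 (valence 4) → 0 H
  atom 7: F (halogen, monovalent) → 0 H
  atom 8: C, bond orders sum to 2 (valence 4) → 2 H
  atom 9: C, bond orders sum to 2 (valence 4) → 2 H
  atom 10: C, bond orders sum to 2 (valence 4) → 2 H
  atom 11: C, bond orders sum to 4 (valence 4) → 0 H
  atom 12: O, bond orders sum to 2 (valence 2) → 0 H
  atom 13: C, bond orders sum to 2 (valence 4) → 2 H
  atom 14: C, bond orders sum to 4 (valence 4) → 0 H
  atom 15: O, bond orders sum to 1 (valence 2) → 1 H
  atom 16: O, bond orders sum to 2 (valence 2) → 0 H
Totals → C:10, H:13, F:1, O:5.

C10H13FO5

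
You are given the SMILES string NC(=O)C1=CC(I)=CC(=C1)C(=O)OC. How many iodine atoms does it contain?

Scan the SMILES for I atoms (remember two-letter symbols like Cl and Br are single atoms).
Iodine count: 1.

1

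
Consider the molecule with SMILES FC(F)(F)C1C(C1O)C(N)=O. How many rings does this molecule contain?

In SMILES, each pair of matching ring-closure digits denotes one ring-closing bond; the number of such bonds equals the number of independent rings.
Ring-closure bonds here: 1.

1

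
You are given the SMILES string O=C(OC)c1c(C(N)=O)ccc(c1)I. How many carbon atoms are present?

Count every carbon token in the SMILES (each C, including those in ring-closure positions and inside branches).
Carbon count: 9.

9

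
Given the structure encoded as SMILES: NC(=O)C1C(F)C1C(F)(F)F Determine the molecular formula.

C5H5F4NO

Walk through each heavy atom and fill implicit hydrogens from standard valence (C 4, N 3, O 2, S 2, halogen 1):
  atom 1: N, bond orders sum to 1 (valence 3) → 2 H
  atom 2: C, bond orders sum to 4 (valence 4) → 0 H
  atom 3: O, bond orders sum to 2 (valence 2) → 0 H
  atom 4: C, bond orders sum to 3 (valence 4) → 1 H
  atom 5: C, bond orders sum to 3 (valence 4) → 1 H
  atom 6: F (halogen, monovalent) → 0 H
  atom 7: C, bond orders sum to 3 (valence 4) → 1 H
  atom 8: C, bond orders sum to 4 (valence 4) → 0 H
  atom 9: F (halogen, monovalent) → 0 H
  atom 10: F (halogen, monovalent) → 0 H
  atom 11: F (halogen, monovalent) → 0 H
Totals → C:5, H:5, F:4, N:1, O:1.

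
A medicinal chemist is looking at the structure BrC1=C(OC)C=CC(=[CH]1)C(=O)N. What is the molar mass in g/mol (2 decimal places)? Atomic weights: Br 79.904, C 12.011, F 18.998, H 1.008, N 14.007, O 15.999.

230.06 g/mol

First, the molecular formula is C8H8BrNO2 (counting implicit H from valence).
  Br: 1 × 79.904 = 79.904
  C: 8 × 12.011 = 96.088
  H: 8 × 1.008 = 8.064
  N: 1 × 14.007 = 14.007
  O: 2 × 15.999 = 31.998
Sum: 1×79.904 + 8×12.011 + 8×1.008 + 1×14.007 + 2×15.999 = 230.061 → 230.06 g/mol.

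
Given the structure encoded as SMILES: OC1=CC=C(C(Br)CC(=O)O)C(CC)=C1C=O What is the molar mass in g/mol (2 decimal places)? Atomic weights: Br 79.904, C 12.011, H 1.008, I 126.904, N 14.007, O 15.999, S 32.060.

301.14 g/mol

First, the molecular formula is C12H13BrO4 (counting implicit H from valence).
  Br: 1 × 79.904 = 79.904
  C: 12 × 12.011 = 144.132
  H: 13 × 1.008 = 13.104
  O: 4 × 15.999 = 63.996
Sum: 1×79.904 + 12×12.011 + 13×1.008 + 4×15.999 = 301.136 → 301.14 g/mol.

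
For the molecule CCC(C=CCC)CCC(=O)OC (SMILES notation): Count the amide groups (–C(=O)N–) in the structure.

Scan the SMILES for the amide motif — none present.
Groups that are present: 1 alkene, 1 ester.

0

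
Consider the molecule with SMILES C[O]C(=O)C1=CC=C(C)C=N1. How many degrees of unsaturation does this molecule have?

Degree of unsaturation = (number of rings) + (number of π bonds).
Ring closures in the SMILES: 1.
π bonds: 4 double bonds (each 1 DoU) → 4 DoU from unsaturation.
Total DoU = 1 + 4 = 5.

5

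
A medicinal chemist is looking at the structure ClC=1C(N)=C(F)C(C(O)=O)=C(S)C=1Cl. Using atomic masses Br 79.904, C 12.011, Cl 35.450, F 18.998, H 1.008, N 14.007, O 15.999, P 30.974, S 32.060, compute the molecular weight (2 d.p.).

First, the molecular formula is C7H4Cl2FNO2S (counting implicit H from valence).
  C: 7 × 12.011 = 84.077
  Cl: 2 × 35.450 = 70.900
  F: 1 × 18.998 = 18.998
  H: 4 × 1.008 = 4.032
  N: 1 × 14.007 = 14.007
  O: 2 × 15.999 = 31.998
  S: 1 × 32.060 = 32.060
Sum: 7×12.011 + 2×35.450 + 1×18.998 + 4×1.008 + 1×14.007 + 2×15.999 + 1×32.060 = 256.072 → 256.07 g/mol.

256.07 g/mol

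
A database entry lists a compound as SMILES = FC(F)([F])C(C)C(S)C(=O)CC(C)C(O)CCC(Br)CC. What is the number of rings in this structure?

In SMILES, each pair of matching ring-closure digits denotes one ring-closing bond; the number of such bonds equals the number of independent rings.
Ring-closure bonds here: 0.

0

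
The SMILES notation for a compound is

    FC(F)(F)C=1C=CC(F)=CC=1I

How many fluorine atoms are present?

Scan the SMILES for F atoms (remember two-letter symbols like Cl and Br are single atoms).
Fluorine count: 4.

4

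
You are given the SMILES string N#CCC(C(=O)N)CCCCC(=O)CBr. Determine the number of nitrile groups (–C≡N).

The nitrile motif appears at heavy-atom position 2 in the SMILES.
Other groups present: 1 amide, 1 ketone.
Nitrile count: 1.

1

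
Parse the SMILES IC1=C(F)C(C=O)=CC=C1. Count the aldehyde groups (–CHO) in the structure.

The aldehyde motif appears at heavy-atom position 6 in the SMILES.
Aldehyde count: 1.

1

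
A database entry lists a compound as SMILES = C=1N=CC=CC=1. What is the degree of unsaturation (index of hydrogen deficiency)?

Molecular formula: C5H5N.
DoU = (2C + 2 + N − H − X) / 2, where X is the halogen count and O/S are ignored.
    = (2·5 + 2 + 1 − 5 − 0) / 2 = 8 / 2 = 4.

4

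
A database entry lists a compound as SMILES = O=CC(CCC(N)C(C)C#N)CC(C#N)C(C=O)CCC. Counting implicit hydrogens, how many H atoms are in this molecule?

Walk through each heavy atom and fill implicit hydrogens from standard valence (C 4, N 3, O 2, S 2, halogen 1):
  atom 1: O, bond orders sum to 2 (valence 2) → 0 H
  atom 2: C, bond orders sum to 3 (valence 4) → 1 H
  atom 3: C, bond orders sum to 3 (valence 4) → 1 H
  atom 4: C, bond orders sum to 2 (valence 4) → 2 H
  atom 5: C, bond orders sum to 2 (valence 4) → 2 H
  atom 6: C, bond orders sum to 3 (valence 4) → 1 H
  atom 7: N, bond orders sum to 1 (valence 3) → 2 H
  atom 8: C, bond orders sum to 3 (valence 4) → 1 H
  atom 9: C, bond orders sum to 1 (valence 4) → 3 H
  atom 10: C, bond orders sum to 4 (valence 4) → 0 H
  atom 11: N, bond orders sum to 3 (valence 3) → 0 H
  atom 12: C, bond orders sum to 2 (valence 4) → 2 H
  atom 13: C, bond orders sum to 3 (valence 4) → 1 H
  atom 14: C, bond orders sum to 4 (valence 4) → 0 H
  atom 15: N, bond orders sum to 3 (valence 3) → 0 H
  atom 16: C, bond orders sum to 3 (valence 4) → 1 H
  atom 17: C, bond orders sum to 3 (valence 4) → 1 H
  atom 18: O, bond orders sum to 2 (valence 2) → 0 H
  atom 19: C, bond orders sum to 2 (valence 4) → 2 H
  atom 20: C, bond orders sum to 2 (valence 4) → 2 H
  atom 21: C, bond orders sum to 1 (valence 4) → 3 H
Total hydrogens: 25.

25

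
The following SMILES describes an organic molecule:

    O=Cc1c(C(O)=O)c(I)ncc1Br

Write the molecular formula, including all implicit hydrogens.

Walk through each heavy atom and fill implicit hydrogens from standard valence (C 4, N 3, O 2, S 2, halogen 1); for lowercase aromatic atoms, an aromatic c carries 1 H when it has two neighbours and 0 H with three, and aromatic n carries 0 H:
  atom 1: O, bond orders sum to 2 (valence 2) → 0 H
  atom 2: C, bond orders sum to 3 (valence 4) → 1 H
  atom 3: aromatic c, 3 neighbours → 0 H
  atom 4: aromatic c, 3 neighbours → 0 H
  atom 5: C, bond orders sum to 4 (valence 4) → 0 H
  atom 6: O, bond orders sum to 1 (valence 2) → 1 H
  atom 7: O, bond orders sum to 2 (valence 2) → 0 H
  atom 8: aromatic c, 3 neighbours → 0 H
  atom 9: I (halogen, monovalent) → 0 H
  atom 10: aromatic n, 2 neighbours → 0 H
  atom 11: aromatic c, 2 neighbours → 1 H
  atom 12: aromatic c, 3 neighbours → 0 H
  atom 13: Br (halogen, monovalent) → 0 H
Totals → C:7, H:3, Br:1, I:1, N:1, O:3.

C7H3BrINO3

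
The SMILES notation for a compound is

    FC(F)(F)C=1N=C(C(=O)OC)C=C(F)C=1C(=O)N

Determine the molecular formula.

C9H6F4N2O3

Walk through each heavy atom and fill implicit hydrogens from standard valence (C 4, N 3, O 2, S 2, halogen 1):
  atom 1: F (halogen, monovalent) → 0 H
  atom 2: C, bond orders sum to 4 (valence 4) → 0 H
  atom 3: F (halogen, monovalent) → 0 H
  atom 4: F (halogen, monovalent) → 0 H
  atom 5: C, bond orders sum to 4 (valence 4) → 0 H
  atom 6: N, bond orders sum to 3 (valence 3) → 0 H
  atom 7: C, bond orders sum to 4 (valence 4) → 0 H
  atom 8: C, bond orders sum to 4 (valence 4) → 0 H
  atom 9: O, bond orders sum to 2 (valence 2) → 0 H
  atom 10: O, bond orders sum to 2 (valence 2) → 0 H
  atom 11: C, bond orders sum to 1 (valence 4) → 3 H
  atom 12: C, bond orders sum to 3 (valence 4) → 1 H
  atom 13: C, bond orders sum to 4 (valence 4) → 0 H
  atom 14: F (halogen, monovalent) → 0 H
  atom 15: C, bond orders sum to 4 (valence 4) → 0 H
  atom 16: C, bond orders sum to 4 (valence 4) → 0 H
  atom 17: O, bond orders sum to 2 (valence 2) → 0 H
  atom 18: N, bond orders sum to 1 (valence 3) → 2 H
Totals → C:9, H:6, F:4, N:2, O:3.
In Hill order: C9H6F4N2O3.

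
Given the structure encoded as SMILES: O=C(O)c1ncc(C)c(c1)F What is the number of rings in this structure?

1

In SMILES, each pair of matching ring-closure digits denotes one ring-closing bond; the number of such bonds equals the number of independent rings.
Ring-closure bonds here: 1.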